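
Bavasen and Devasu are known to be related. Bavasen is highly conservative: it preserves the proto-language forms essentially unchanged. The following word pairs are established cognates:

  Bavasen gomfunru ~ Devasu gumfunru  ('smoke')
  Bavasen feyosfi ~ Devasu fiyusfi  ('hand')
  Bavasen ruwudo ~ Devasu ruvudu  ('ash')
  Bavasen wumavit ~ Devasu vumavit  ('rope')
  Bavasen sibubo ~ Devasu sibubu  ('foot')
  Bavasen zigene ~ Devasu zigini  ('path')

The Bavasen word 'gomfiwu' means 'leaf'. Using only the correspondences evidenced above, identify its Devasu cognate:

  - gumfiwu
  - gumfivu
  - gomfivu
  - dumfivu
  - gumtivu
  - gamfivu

gumfivu

gomfunru ~ gumfunru — Bavasen o corresponds to Devasu u after a consonant, before a nasal.
ruwudo ~ ruvudu — Bavasen w corresponds to Devasu v between vowels (before a back vowel).
Applying these to Bavasen 'gomfiwu':
  gomfiwu → gumfiwu   (o→u after a consonant, before a nasal)
  gumfiwu → gumfivu   (w→v between vowels (before a back vowel))
So the Devasu cognate is 'gumfivu'.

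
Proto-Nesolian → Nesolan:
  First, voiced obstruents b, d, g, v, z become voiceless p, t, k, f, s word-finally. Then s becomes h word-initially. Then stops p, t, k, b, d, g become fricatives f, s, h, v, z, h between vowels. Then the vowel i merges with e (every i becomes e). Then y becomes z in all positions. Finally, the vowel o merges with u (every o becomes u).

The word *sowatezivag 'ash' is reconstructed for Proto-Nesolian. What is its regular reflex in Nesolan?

Nesolan: *sowatezivag
  sowatezivag → sowatezivak   [final devoicing]
  sowatezivak → howatezivak   [debuccalisation]
  howatezivak → howasezivak   [intervocalic lenition]
  howasezivak → howasezevak   [vowel merger]
  howasezevak (rule 5 does not apply)
  howasezevak → huwasezevak   [vowel merger]
  giving Nesolan huwasezevak.

huwasezevak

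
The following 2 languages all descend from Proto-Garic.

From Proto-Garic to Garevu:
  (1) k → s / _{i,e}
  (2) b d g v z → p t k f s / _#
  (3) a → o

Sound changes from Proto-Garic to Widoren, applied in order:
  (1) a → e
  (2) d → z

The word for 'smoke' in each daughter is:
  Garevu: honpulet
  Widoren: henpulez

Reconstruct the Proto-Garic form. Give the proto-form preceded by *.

Position 2: Garevu has o, Widoren has e. Taking the neighbouring segments as reconstructed: Garevu o could go back to *a or *o; Widoren e could go back to *a or *e — the one source consistent with every daughter is *a.
Position 8: Garevu has t, Widoren has z. Taking the neighbouring segments as reconstructed: Garevu t could go back to *t or *d; Widoren z could go back to *d or *z — the one source consistent with every daughter is *d.
Verify the candidate proto-form against each daughter:
Garevu: *hanpuled
  hanpuled (rule 1 does not apply)
  hanpuled → hanpulet   [final devoicing]
  hanpulet → honpulet   [vowel merger]
  giving Garevu honpulet.
Widoren: start from *hanpuled.
  rule 1 (vowel merger): hanpuled → henpuled
  rule 2 (unconditioned shift): henpuled → henpulez
  ⇒ Widoren henpulez
No other proto-form is consistent with every reflex, so the reconstruction is *hanpuled.

*hanpuled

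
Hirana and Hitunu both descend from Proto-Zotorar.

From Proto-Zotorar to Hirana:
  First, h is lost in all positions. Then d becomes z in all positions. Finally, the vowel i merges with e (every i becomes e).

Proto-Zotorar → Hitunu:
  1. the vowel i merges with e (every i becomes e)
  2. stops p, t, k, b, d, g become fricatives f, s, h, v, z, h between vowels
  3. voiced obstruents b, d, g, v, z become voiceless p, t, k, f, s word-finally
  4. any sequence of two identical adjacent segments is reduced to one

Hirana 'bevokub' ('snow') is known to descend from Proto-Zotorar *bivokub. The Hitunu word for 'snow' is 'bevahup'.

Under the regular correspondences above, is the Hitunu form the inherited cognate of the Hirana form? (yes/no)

no

Derive the expected Hitunu reflex of *bivokub:
Hitunu: *bivokub > bevokub > bevohub > bevohup  (by vowel merger, intervocalic lenition, final devoicing)
The regular Hitunu reflex would be 'bevohup', but the attested form is 'bevahup'. The correspondence is irregular, so they are not cognates (the Hitunu form has a different source).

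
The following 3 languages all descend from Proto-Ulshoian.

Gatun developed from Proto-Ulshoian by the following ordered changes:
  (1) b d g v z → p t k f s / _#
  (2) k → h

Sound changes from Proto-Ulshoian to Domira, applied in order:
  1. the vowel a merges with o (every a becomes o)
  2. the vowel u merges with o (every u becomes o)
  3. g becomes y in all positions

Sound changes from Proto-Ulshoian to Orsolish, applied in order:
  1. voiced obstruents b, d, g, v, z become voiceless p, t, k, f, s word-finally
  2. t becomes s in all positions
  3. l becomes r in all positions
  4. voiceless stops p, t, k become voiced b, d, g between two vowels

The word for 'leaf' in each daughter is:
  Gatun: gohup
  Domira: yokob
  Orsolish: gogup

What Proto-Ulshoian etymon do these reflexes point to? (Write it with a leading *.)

*gokub

Position 3: Gatun has h, Domira has k, Orsolish has g. Domira preserves k here (none of its changes turn any other segment into k), so the proto-segment is *k.
Position 5: Gatun has p, Domira has b, Orsolish has p. Domira preserves b here (none of its changes turn any other segment into b), so the proto-segment is *b.
This points to *gokub. Verify forward in each daughter:
Gatun: start from *gokub.
  rule 1 (final devoicing): gokub → gokup
  rule 2 (unconditioned shift): gokup → gohup
  ⇒ Gatun gohup
Domira: start from *gokub.
  rule 1: no change — gokub
  rule 2 (vowel merger): gokub → gokob
  rule 3 (unconditioned shift): gokob → yokob
  ⇒ Domira yokob
Orsolish: *gokub
  gokub → gokup   [final devoicing]
  gokup (rule 2 does not apply)
  gokup (rule 3 does not apply)
  gokup → gogup   [intervocalic voicing]
  giving Orsolish gogup.
*gokub is the unique common source.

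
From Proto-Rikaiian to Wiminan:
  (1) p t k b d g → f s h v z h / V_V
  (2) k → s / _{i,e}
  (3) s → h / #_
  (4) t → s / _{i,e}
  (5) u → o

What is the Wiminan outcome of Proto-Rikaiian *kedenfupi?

hezenfofi

Wiminan: *kedenfupi > kezenfufi > sezenfufi > hezenfufi > hezenfofi  (by intervocalic lenition, palatalisation, debuccalisation, vowel merger)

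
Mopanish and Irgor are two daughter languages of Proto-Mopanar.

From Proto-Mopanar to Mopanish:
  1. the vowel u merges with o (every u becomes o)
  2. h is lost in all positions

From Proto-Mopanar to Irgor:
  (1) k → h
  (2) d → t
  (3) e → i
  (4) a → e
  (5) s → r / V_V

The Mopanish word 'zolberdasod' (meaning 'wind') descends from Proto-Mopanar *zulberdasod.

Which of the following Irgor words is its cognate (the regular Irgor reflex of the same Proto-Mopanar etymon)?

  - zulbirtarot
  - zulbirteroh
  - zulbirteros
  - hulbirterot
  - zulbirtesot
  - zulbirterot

Irgor: *zulberdasod
  zulberdasod (rule 1 does not apply)
  zulberdasod → zulbertasot   [unconditioned shift]
  zulbertasot → zulbirtasot   [vowel merger]
  zulbirtasot → zulbirtesot   [vowel merger]
  zulbirtesot → zulbirterot   [rhotacism]
  giving Irgor zulbirterot.
The other candidates each miss or misapply at least one Irgor change.

zulbirterot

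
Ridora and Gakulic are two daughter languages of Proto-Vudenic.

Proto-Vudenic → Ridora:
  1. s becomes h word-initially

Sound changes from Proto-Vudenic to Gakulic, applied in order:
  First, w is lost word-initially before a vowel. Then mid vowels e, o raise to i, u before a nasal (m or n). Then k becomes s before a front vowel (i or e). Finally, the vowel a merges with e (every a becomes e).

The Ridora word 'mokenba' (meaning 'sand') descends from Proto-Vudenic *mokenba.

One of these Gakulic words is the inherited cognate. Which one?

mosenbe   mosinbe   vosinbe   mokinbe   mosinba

mosinbe

Gakulic: *mokenba > mokinba > mosinba > mosinbe  (by pre-nasal raising, palatalisation, vowel merger)
The other candidates each miss or misapply at least one Gakulic change.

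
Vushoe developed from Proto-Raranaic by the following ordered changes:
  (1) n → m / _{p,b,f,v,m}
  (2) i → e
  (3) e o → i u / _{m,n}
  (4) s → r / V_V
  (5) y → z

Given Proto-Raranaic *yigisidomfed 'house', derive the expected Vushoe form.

zegeredumfed

Vushoe: start from *yigisidomfed.
  rule 1: no change — yigisidomfed
  rule 2 (vowel merger): yigisidomfed → yegesedomfed
  rule 3 (pre-nasal raising): yegesedomfed → yegesedumfed
  rule 4 (rhotacism): yegesedumfed → yegeredumfed
  rule 5 (unconditioned shift): yegeredumfed → zegeredumfed
  ⇒ Vushoe zegeredumfed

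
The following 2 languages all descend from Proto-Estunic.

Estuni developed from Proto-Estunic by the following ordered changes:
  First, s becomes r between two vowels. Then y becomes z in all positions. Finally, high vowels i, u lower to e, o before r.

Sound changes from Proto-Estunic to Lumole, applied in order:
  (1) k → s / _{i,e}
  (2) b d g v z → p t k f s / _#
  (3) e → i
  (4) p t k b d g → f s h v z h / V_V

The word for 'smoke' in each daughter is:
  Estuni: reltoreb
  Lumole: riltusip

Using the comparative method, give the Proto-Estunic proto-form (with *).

Position 6: Estuni has r, Lumole has s. Taking the neighbouring segments as reconstructed: Estuni r could go back to *s or *r; Lumole s could go back to *t or *k or *s — the one source consistent with every daughter is *s.
Position 2: Estuni has e, Lumole has i. Taking the neighbouring segments as reconstructed: Estuni e can only go back to *e; Lumole i could go back to *e or *i — the one source consistent with every daughter is *e.
Verify the candidate proto-form against each daughter:
Estuni: *reltuseb > reltureb > reltoreb  (by rhotacism, pre-rhotic lowering)
Lumole: *reltuseb
  reltuseb (rule 1 does not apply)
  reltuseb → reltusep   [final devoicing]
  reltusep → riltusip   [vowel merger]
  riltusip (rule 4 does not apply)
  giving Lumole riltusip.
*reltuseb is the unique common source.

*reltuseb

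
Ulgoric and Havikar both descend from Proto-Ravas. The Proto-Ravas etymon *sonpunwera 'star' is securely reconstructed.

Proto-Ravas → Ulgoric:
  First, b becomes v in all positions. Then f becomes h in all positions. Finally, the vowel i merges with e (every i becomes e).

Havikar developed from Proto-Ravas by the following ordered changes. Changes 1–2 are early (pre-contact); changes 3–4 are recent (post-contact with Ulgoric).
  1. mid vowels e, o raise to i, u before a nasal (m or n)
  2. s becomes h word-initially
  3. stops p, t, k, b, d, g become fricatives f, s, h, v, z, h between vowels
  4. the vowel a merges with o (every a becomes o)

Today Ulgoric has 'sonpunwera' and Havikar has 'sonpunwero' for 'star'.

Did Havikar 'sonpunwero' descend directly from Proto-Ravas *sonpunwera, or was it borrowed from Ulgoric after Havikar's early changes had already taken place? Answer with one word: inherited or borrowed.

If inherited, *sonpunwera would pass through all of Havikar's changes:
Havikar: *sonpunwera
  sonpunwera → sunpunwera   [pre-nasal raising]
  sunpunwera → hunpunwera   [debuccalisation]
  hunpunwera (rule 3 does not apply)
  hunpunwera → hunpunwero   [vowel merger]
  giving Havikar hunpunwero.
If borrowed from Ulgoric 'sonpunwera' after the early changes, it would undergo only the recent ones:
  rule 3 (intervocalic lenition): no change (sonpunwera)
  rule 4 (vowel merger): sonpunwera → sonpunwero
  ⇒ as a loan: sonpunwero
Havikar 'sonpunwero' matches the loan outcome 'sonpunwero', not the inherited 'hunpunwero' — it skipped the early Havikar changes, so it was borrowed from Ulgoric.

borrowed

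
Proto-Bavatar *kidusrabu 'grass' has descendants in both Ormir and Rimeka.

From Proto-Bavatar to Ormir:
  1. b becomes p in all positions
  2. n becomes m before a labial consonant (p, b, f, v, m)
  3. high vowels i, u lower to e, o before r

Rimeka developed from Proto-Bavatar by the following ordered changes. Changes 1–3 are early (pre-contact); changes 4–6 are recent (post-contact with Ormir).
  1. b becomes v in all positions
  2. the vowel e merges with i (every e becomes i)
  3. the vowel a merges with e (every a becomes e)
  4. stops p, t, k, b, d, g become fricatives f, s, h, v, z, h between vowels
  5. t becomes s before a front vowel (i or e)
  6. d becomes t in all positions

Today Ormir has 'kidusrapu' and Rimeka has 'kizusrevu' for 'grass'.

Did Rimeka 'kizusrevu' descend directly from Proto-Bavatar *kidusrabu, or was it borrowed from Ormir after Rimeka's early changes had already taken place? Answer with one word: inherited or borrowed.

inherited

If inherited, *kidusrabu would pass through all of Rimeka's changes:
Rimeka: start from *kidusrabu.
  rule 1 (unconditioned shift): kidusrabu → kidusravu
  rule 2: no change — kidusravu
  rule 3 (vowel merger): kidusravu → kidusrevu
  rule 4 (intervocalic lenition): kidusrevu → kizusrevu
  rule 5: no change — kizusrevu
  rule 6: no change — kizusrevu
  ⇒ Rimeka kizusrevu
If borrowed from Ormir 'kidusrapu' after the early changes, it would undergo only the recent ones:
  rule 4 (intervocalic lenition): kidusrapu → kizusrafu
  rule 5 (palatalisation): no change (kizusrafu)
  rule 6 (unconditioned shift): no change (kizusrafu)
  ⇒ as a loan: kizusrafu
Rimeka 'kizusrevu' matches the inherited outcome exactly, so it is an inherited cognate, not a loan.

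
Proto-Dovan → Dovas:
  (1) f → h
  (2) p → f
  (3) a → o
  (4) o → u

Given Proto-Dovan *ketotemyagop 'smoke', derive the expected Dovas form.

Dovas: *ketotemyagop > ketotemyagof > ketotemyogof > ketutemyuguf  (by unconditioned shift, vowel merger, vowel merger)

ketutemyuguf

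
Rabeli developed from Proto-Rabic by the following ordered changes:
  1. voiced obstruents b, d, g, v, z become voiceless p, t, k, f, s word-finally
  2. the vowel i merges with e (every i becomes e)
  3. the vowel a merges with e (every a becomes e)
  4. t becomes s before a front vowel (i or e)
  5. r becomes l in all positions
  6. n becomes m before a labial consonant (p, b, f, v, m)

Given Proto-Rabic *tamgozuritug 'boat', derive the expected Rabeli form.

Rabeli: *tamgozuritug
  tamgozuritug → tamgozurituk   [final devoicing]
  tamgozurituk → tamgozuretuk   [vowel merger]
  tamgozuretuk → temgozuretuk   [vowel merger]
  temgozuretuk → semgozuretuk   [palatalisation]
  semgozuretuk → semgozuletuk   [unconditioned shift]
  semgozuletuk (rule 6 does not apply)
  giving Rabeli semgozuletuk.

semgozuletuk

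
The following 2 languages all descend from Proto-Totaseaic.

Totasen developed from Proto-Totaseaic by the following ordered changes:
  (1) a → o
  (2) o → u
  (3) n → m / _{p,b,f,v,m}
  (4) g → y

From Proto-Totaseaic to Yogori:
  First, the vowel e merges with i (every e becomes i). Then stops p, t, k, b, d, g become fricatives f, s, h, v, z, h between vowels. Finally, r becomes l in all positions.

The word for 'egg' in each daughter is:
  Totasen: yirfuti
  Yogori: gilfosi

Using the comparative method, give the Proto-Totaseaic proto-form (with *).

*girfoti

Position 1: Totasen has y, Yogori has g. Yogori preserves g here (none of its changes turn any other segment into g), so the proto-segment is *g.
Position 5: Totasen has u, Yogori has o. Yogori preserves o here (none of its changes turn any other segment into o), so the proto-segment is *o.
Position 3: Totasen has r, Yogori has l. Totasen preserves r here (none of its changes turn any other segment into r), so the proto-segment is *r.
Verify the candidate proto-form against each daughter:
Totasen: *girfoti
  girfoti (rule 1 does not apply)
  girfoti → girfuti   [vowel merger]
  girfuti (rule 3 does not apply)
  girfuti → yirfuti   [unconditioned shift]
  giving Totasen yirfuti.
Yogori: start from *girfoti.
  rule 1: no change — girfoti
  rule 2 (intervocalic lenition): girfoti → girfosi
  rule 3 (unconditioned shift): girfosi → gilfosi
  ⇒ Yogori gilfosi
No other proto-form is consistent with every reflex, so the reconstruction is *girfoti.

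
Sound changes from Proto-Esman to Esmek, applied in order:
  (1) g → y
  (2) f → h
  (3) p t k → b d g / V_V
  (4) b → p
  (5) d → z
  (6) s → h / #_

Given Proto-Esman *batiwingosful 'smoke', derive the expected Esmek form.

paziwinyoshul

Esmek: *batiwingosful
  batiwingosful → batiwinyosful   [unconditioned shift]
  batiwinyosful → batiwinyoshul   [unconditioned shift]
  batiwinyoshul → badiwinyoshul   [intervocalic voicing]
  badiwinyoshul → padiwinyoshul   [unconditioned shift]
  padiwinyoshul → paziwinyoshul   [unconditioned shift]
  paziwinyoshul (rule 6 does not apply)
  giving Esmek paziwinyoshul.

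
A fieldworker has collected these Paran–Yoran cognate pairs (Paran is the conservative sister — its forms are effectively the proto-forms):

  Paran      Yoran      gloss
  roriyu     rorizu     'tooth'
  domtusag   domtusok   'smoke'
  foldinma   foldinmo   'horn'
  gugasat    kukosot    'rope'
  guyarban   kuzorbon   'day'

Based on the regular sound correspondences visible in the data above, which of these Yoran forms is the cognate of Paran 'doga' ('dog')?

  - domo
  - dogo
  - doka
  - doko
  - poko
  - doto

gugasat ~ kukosot — Paran g corresponds to Yoran k between vowels (before a back vowel).
foldinma ~ foldinmo — Paran a corresponds to Yoran o word-finally.
Applying these to Paran 'doga':
  doga → doka   (g→k between vowels (before a back vowel))
  doka → doko   (a→o word-finally)
So the Yoran cognate is 'doko'.

doko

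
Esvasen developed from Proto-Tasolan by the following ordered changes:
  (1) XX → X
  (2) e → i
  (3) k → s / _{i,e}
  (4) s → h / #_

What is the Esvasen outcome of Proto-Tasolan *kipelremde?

hipilrimdi

Esvasen: *kipelremde
  kipelremde (rule 1 does not apply)
  kipelremde → kipilrimdi   [vowel merger]
  kipilrimdi → sipilrimdi   [palatalisation]
  sipilrimdi → hipilrimdi   [debuccalisation]
  giving Esvasen hipilrimdi.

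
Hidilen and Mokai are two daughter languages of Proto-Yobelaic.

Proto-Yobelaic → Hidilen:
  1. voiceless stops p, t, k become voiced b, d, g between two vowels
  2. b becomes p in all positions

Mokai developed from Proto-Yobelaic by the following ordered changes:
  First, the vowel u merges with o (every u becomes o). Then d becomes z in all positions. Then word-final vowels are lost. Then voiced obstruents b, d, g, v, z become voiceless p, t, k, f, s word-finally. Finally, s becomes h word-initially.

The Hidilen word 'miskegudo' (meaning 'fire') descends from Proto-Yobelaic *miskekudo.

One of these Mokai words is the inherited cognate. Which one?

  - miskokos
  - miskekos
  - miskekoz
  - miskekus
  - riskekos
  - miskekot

Mokai: *miskekudo > miskekodo > miskekozo > miskekoz > miskekos  (by vowel merger, unconditioned shift, apocope, final devoicing)

miskekos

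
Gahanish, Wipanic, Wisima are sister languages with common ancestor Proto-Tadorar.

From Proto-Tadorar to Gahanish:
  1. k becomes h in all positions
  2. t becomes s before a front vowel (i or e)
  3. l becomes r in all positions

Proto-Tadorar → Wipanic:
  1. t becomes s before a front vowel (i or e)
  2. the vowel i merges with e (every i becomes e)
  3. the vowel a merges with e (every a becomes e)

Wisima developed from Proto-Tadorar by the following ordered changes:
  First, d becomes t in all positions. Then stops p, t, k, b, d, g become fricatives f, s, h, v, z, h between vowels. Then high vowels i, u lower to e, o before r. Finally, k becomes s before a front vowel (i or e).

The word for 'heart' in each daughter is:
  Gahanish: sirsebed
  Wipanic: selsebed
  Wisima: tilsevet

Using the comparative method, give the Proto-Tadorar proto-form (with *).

*tilsebed

Position 8: Gahanish has d, Wipanic has d, Wisima has t. Gahanish preserves d here (none of its changes turn any other segment into d), so the proto-segment is *d.
Position 1: Gahanish has s, Wipanic has s, Wisima has t. Taking the neighbouring segments as reconstructed: Gahanish s could go back to *t or *s; Wipanic s could go back to *t or *s; Wisima t could go back to *t or *d — the one source consistent with every daughter is *t.
Verify the candidate proto-form against each daughter:
Gahanish: *tilsebed
  tilsebed (rule 1 does not apply)
  tilsebed → silsebed   [palatalisation]
  silsebed → sirsebed   [unconditioned shift]
  giving Gahanish sirsebed.
Wipanic: *tilsebed > silsebed > selsebed  (by palatalisation, vowel merger)
Wisima: *tilsebed > tilsebet > tilsevet  (by unconditioned shift, intervocalic lenition)
Only *tilsebed yields all of Gahanish sirsebed, Wipanic selsebed, Wisima tilsevet.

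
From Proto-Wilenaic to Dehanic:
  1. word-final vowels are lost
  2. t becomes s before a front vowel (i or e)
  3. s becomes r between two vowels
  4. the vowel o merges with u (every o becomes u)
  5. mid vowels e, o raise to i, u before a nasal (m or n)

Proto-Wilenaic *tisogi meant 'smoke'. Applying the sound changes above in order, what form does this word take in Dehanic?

sirug

Dehanic: start from *tisogi.
  rule 1 (apocope): tisogi → tisog
  rule 2 (palatalisation): tisog → sisog
  rule 3 (rhotacism): sisog → sirog
  rule 4 (vowel merger): sirog → sirug
  rule 5: no change — sirug
  ⇒ Dehanic sirug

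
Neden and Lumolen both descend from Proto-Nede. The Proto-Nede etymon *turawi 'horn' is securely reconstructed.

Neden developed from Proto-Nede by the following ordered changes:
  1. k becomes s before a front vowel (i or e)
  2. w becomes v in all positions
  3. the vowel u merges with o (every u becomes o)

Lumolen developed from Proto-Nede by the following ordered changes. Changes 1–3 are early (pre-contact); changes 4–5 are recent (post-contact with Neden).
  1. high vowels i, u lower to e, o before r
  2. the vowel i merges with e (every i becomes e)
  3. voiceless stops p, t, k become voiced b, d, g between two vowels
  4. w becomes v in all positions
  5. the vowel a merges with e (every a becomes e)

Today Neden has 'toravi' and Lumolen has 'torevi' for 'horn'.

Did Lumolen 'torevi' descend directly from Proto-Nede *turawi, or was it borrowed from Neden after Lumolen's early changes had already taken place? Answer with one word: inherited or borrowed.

borrowed

If inherited, *turawi would pass through all of Lumolen's changes:
Lumolen: start from *turawi.
  rule 1 (pre-rhotic lowering): turawi → torawi
  rule 2 (vowel merger): torawi → torawe
  rule 3: no change — torawe
  rule 4 (unconditioned shift): torawe → torave
  rule 5 (vowel merger): torave → toreve
  ⇒ Lumolen toreve
If borrowed from Neden 'toravi' after the early changes, it would undergo only the recent ones:
  rule 4 (unconditioned shift): no change (toravi)
  rule 5 (vowel merger): toravi → torevi
  ⇒ as a loan: torevi
Lumolen 'torevi' matches the loan outcome 'torevi', not the inherited 'toreve' — it skipped the early Lumolen changes, so it was borrowed from Neden.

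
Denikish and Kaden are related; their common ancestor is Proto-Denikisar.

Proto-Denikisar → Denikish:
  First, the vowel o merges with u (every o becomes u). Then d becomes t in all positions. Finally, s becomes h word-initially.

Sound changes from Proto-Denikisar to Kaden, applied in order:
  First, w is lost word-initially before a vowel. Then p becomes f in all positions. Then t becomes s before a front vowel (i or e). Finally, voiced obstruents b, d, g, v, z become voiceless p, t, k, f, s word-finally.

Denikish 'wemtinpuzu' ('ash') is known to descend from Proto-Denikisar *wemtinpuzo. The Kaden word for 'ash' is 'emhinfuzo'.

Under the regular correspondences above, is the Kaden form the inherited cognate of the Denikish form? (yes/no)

Derive the expected Kaden reflex of *wemtinpuzo:
Kaden: *wemtinpuzo > emtinpuzo > emtinfuzo > emsinfuzo  (by glide loss, unconditioned shift, palatalisation)
The regular Kaden reflex would be 'emsinfuzo', but the attested form is 'emhinfuzo'. The correspondence is irregular, so they are not cognates (the Kaden form has a different source).

no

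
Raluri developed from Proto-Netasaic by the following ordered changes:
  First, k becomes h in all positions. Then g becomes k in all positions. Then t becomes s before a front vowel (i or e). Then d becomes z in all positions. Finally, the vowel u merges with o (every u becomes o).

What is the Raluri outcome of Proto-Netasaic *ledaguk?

lezakoh

Raluri: *ledaguk
  ledaguk → ledaguh   [unconditioned shift]
  ledaguh → ledakuh   [unconditioned shift]
  ledakuh (rule 3 does not apply)
  ledakuh → lezakuh   [unconditioned shift]
  lezakuh → lezakoh   [vowel merger]
  giving Raluri lezakoh.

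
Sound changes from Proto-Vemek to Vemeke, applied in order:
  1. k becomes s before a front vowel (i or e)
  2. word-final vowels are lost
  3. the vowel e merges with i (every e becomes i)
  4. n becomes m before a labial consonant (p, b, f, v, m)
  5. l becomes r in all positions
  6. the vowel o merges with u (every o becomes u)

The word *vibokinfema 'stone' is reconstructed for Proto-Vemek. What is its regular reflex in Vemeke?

Vemeke: *vibokinfema
  vibokinfema → vibosinfema   [palatalisation]
  vibosinfema → vibosinfem   [apocope]
  vibosinfem → vibosinfim   [vowel merger]
  vibosinfim → vibosimfim   [nasal place assimilation]
  vibosimfim (rule 5 does not apply)
  vibosimfim → vibusimfim   [vowel merger]
  giving Vemeke vibusimfim.

vibusimfim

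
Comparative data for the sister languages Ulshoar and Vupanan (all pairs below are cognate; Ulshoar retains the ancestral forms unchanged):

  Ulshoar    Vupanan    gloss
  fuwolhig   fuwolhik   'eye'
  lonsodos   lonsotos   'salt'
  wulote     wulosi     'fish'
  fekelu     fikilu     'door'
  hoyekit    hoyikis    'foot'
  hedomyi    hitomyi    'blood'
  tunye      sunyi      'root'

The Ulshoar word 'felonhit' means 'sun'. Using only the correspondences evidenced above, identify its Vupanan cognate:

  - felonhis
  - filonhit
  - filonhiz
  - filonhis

filonhis

fekelu ~ fikilu, hoyekit ~ hoyikis — Ulshoar e corresponds to Vupanan i after a consonant, before a consonant other than r, m, n, p, b, f, v.
hoyekit ~ hoyikis — Ulshoar t corresponds to Vupanan s word-finally.
Applying these to Ulshoar 'felonhit':
  felonhit → filonhit   (e→i after a consonant, before a consonant other than r, m, n, p, b, f, v)
  filonhit → filonhis   (t→s word-finally)
So the Vupanan cognate is 'filonhis'.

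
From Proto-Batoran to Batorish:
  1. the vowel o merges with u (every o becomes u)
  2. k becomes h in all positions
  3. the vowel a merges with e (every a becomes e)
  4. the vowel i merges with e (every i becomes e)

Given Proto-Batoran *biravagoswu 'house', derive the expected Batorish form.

bereveguswu

Batorish: *biravagoswu
  biravagoswu → biravaguswu   [vowel merger]
  biravaguswu (rule 2 does not apply)
  biravaguswu → bireveguswu   [vowel merger]
  bireveguswu → bereveguswu   [vowel merger]
  giving Batorish bereveguswu.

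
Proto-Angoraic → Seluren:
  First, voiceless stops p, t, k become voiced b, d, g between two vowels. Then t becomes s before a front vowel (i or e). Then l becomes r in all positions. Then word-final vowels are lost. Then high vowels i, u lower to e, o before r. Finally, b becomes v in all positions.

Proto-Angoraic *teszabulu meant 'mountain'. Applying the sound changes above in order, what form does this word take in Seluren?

Seluren: *teszabulu
  teszabulu (rule 1 does not apply)
  teszabulu → seszabulu   [palatalisation]
  seszabulu → seszaburu   [unconditioned shift]
  seszaburu → seszabur   [apocope]
  seszabur → seszabor   [pre-rhotic lowering]
  seszabor → seszavor   [unconditioned shift]
  giving Seluren seszavor.

seszavor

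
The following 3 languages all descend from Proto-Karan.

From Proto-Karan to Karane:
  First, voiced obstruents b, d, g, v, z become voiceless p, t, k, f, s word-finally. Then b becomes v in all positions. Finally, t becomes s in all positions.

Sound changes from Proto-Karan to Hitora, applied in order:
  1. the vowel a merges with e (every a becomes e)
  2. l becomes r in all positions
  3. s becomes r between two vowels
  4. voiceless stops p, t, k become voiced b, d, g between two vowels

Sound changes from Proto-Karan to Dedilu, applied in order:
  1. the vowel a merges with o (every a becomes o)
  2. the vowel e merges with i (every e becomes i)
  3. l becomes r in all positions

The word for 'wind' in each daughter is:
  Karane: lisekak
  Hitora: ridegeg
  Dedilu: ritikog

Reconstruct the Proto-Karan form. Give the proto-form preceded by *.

Position 5: Karane has k, Hitora has g, Dedilu has k. Dedilu preserves k here (none of its changes turn any other segment into k), so the proto-segment is *k.
Position 4: Karane has e, Hitora has e, Dedilu has i. Karane preserves e here (none of its changes turn any other segment into e), so the proto-segment is *e.
This points to *litekag. Verify forward in each daughter:
Karane: *litekag
  litekag → litekak   [final devoicing]
  litekak (rule 2 does not apply)
  litekak → lisekak   [unconditioned shift]
  giving Karane lisekak.
Hitora: start from *litekag.
  rule 1 (vowel merger): litekag → litekeg
  rule 2 (unconditioned shift): litekeg → ritekeg
  rule 3: no change — ritekeg
  rule 4 (intervocalic voicing): ritekeg → ridegeg
  ⇒ Hitora ridegeg
Dedilu: *litekag
  litekag → litekog   [vowel merger]
  litekog → litikog   [vowel merger]
  litikog → ritikog   [unconditioned shift]
  giving Dedilu ritikog.
*litekag is the unique common source.

*litekag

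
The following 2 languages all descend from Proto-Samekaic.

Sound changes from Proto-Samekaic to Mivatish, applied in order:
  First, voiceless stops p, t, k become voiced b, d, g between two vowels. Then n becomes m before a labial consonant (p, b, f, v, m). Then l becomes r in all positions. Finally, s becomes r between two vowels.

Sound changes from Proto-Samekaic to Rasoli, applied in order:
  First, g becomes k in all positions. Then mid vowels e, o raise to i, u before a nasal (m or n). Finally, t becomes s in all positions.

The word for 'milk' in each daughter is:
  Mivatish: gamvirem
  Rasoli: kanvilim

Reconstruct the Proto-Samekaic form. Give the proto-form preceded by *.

Position 6: Mivatish has r, Rasoli has l. Rasoli preserves l here (none of its changes turn any other segment into l), so the proto-segment is *l.
Position 1: Mivatish has g, Rasoli has k. Taking the neighbouring segments as reconstructed: Mivatish g can only go back to *g; Rasoli k could go back to *k or *g — the one source consistent with every daughter is *g.
Verify the candidate proto-form against each daughter:
Mivatish: *ganvilem
  ganvilem (rule 1 does not apply)
  ganvilem → gamvilem   [nasal place assimilation]
  gamvilem → gamvirem   [unconditioned shift]
  gamvirem (rule 4 does not apply)
  giving Mivatish gamvirem.
Rasoli: *ganvilem
  ganvilem → kanvilem   [unconditioned shift]
  kanvilem → kanvilim   [pre-nasal raising]
  kanvilim (rule 3 does not apply)
  giving Rasoli kanvilim.
*ganvilem is the unique common source.

*ganvilem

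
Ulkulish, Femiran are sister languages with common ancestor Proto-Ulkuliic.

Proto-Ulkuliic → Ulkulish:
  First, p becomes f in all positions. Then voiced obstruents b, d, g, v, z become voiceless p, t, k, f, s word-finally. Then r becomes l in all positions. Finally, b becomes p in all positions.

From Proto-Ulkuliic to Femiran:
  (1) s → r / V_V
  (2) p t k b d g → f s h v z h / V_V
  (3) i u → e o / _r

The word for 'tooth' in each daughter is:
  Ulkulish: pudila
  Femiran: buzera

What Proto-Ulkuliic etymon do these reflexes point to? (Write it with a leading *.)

Position 1: Ulkulish has p, Femiran has b. Femiran preserves b here (none of its changes turn any other segment into b), so the proto-segment is *b.
Position 4: Ulkulish has i, Femiran has e. Ulkulish preserves i here (none of its changes turn any other segment into i), so the proto-segment is *i.
Continuing position by position gives *budira; check it forward:
Ulkulish: *budira
  budira (rule 1 does not apply)
  budira (rule 2 does not apply)
  budira → budila   [unconditioned shift]
  budila → pudila   [unconditioned shift]
  giving Ulkulish pudila.
Femiran: start from *budira.
  rule 1: no change — budira
  rule 2 (intervocalic lenition): budira → buzira
  rule 3 (pre-rhotic lowering): buzira → buzera
  ⇒ Femiran buzera
No other proto-form is consistent with every reflex, so the reconstruction is *budira.

*budira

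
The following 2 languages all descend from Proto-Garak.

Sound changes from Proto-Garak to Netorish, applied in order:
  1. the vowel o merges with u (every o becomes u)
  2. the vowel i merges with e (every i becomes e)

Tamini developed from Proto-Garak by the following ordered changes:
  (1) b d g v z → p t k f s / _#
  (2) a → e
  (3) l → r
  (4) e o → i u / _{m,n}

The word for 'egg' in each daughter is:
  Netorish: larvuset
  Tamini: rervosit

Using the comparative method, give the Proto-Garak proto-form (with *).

Position 2: Netorish has a, Tamini has e. Netorish preserves a here (none of its changes turn any other segment into a), so the proto-segment is *a.
Position 7: Netorish has e, Tamini has i. Taking the neighbouring segments as reconstructed: Netorish e could go back to *e or *i; Tamini i can only go back to *i — the one source consistent with every daughter is *i.
This points to *larvosit. Verify forward in each daughter:
Netorish: *larvosit > larvusit > larvuset  (by vowel merger, vowel merger)
Tamini: *larvosit
  larvosit (rule 1 does not apply)
  larvosit → lervosit   [vowel merger]
  lervosit → rervosit   [unconditioned shift]
  rervosit (rule 4 does not apply)
  giving Tamini rervosit.
*larvosit is the unique common source.

*larvosit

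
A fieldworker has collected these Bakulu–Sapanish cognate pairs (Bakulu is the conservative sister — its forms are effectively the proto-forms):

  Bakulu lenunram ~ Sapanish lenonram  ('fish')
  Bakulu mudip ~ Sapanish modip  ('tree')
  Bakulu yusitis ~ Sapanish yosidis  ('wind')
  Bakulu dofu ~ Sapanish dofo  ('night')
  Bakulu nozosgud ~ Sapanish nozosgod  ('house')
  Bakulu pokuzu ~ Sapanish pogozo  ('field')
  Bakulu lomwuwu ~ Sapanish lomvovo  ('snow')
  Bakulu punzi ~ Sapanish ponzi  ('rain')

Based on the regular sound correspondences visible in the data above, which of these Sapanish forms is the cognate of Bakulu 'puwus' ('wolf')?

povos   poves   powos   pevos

povos

mudip ~ modip, yusitis ~ yosidis — Bakulu u corresponds to Sapanish o after a consonant, before a consonant other than r, m, n, p, b, f, v.
lomwuwu ~ lomvovo — Bakulu w corresponds to Sapanish v between vowels (before a back vowel).
Applying these to Bakulu 'puwus':
  puwus → powus   (u→o after a consonant, before a consonant other than r, m, n, p, b, f, v)
  powus → povus   (w→v between vowels (before a back vowel))
  povus → povos   (u→o after a consonant, before a consonant other than r, m, n, p, b, f, v)
So the Sapanish cognate is 'povos'.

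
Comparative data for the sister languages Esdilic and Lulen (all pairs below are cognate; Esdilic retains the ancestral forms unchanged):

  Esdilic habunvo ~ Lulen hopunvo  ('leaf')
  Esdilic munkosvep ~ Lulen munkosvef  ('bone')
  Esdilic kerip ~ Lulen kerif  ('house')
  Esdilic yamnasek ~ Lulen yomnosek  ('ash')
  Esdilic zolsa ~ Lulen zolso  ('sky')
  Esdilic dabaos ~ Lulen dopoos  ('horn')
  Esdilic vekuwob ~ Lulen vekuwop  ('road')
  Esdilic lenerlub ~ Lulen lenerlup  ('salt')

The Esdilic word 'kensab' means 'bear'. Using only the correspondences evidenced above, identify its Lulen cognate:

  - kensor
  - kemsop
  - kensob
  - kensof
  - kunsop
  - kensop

kensop

habunvo ~ hopunvo, dabaos ~ dopoos — Esdilic a corresponds to Lulen o after a consonant, before a labial obstruent.
vekuwob ~ vekuwop, lenerlub ~ lenerlup — Esdilic b corresponds to Lulen p word-finally.
Applying these to Esdilic 'kensab':
  kensab → kensob   (a→o after a consonant, before a labial obstruent)
  kensob → kensop   (b→p word-finally)
So the Lulen cognate is 'kensop'.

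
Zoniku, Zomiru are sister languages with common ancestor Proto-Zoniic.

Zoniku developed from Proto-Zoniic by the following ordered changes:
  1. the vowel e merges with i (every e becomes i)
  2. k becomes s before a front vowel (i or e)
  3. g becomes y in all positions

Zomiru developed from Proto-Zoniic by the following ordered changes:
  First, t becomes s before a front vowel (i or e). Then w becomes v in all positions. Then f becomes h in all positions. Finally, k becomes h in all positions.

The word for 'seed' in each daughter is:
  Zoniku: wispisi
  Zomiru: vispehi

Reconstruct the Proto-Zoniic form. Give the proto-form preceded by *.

Position 5: Zoniku has i, Zomiru has e. Zomiru preserves e here (none of its changes turn any other segment into e), so the proto-segment is *e.
Position 1: Zoniku has w, Zomiru has v. Zoniku preserves w here (none of its changes turn any other segment into w), so the proto-segment is *w.
This points to *wispeki. Verify forward in each daughter:
Zoniku: *wispeki
  wispeki → wispiki   [vowel merger]
  wispiki → wispisi   [palatalisation]
  wispisi (rule 3 does not apply)
  giving Zoniku wispisi.
Zomiru: start from *wispeki.
  rule 1: no change — wispeki
  rule 2 (unconditioned shift): wispeki → vispeki
  rule 3: no change — vispeki
  rule 4 (unconditioned shift): vispeki → vispehi
  ⇒ Zomiru vispehi
No other proto-form is consistent with every reflex, so the reconstruction is *wispeki.

*wispeki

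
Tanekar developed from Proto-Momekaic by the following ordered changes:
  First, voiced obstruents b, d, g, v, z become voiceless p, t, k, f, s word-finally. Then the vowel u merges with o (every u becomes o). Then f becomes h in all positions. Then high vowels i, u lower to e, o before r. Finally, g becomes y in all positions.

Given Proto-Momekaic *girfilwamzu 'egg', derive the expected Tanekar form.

yerhilwamzo

Tanekar: start from *girfilwamzu.
  rule 1: no change — girfilwamzu
  rule 2 (vowel merger): girfilwamzu → girfilwamzo
  rule 3 (unconditioned shift): girfilwamzo → girhilwamzo
  rule 4 (pre-rhotic lowering): girhilwamzo → gerhilwamzo
  rule 5 (unconditioned shift): gerhilwamzo → yerhilwamzo
  ⇒ Tanekar yerhilwamzo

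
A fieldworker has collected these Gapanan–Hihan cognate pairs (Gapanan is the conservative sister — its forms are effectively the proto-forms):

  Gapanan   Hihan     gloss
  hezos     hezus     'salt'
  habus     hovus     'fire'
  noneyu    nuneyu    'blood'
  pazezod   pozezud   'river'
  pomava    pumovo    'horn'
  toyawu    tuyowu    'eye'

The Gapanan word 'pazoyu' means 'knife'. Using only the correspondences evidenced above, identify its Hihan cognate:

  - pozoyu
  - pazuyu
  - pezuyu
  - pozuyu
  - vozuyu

pozuyu

pazezod ~ pozezud, toyawu ~ tuyowu — Gapanan a corresponds to Hihan o after a consonant, before a consonant other than r, m, n, p, b, f, v.
hezos ~ hezus, pazezod ~ pozezud — Gapanan o corresponds to Hihan u after a consonant, before a consonant other than r, m, n, p, b, f, v.
Applying these to Gapanan 'pazoyu':
  pazoyu → pozoyu   (a→o after a consonant, before a consonant other than r, m, n, p, b, f, v)
  pozoyu → pozuyu   (o→u after a consonant, before a consonant other than r, m, n, p, b, f, v)
So the Hihan cognate is 'pozuyu'.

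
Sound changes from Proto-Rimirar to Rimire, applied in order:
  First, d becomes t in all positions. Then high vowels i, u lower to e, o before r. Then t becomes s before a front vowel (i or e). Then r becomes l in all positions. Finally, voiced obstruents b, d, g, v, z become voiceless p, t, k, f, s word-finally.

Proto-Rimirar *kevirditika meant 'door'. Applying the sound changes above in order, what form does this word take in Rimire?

kevelsisika

Rimire: *kevirditika
  kevirditika → kevirtitika   [unconditioned shift]
  kevirtitika → kevertitika   [pre-rhotic lowering]
  kevertitika → keversisika   [palatalisation]
  keversisika → kevelsisika   [unconditioned shift]
  kevelsisika (rule 5 does not apply)
  giving Rimire kevelsisika.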